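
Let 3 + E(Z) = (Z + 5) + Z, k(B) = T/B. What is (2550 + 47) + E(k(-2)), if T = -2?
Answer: 2601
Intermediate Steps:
k(B) = -2/B
E(Z) = 2 + 2*Z (E(Z) = -3 + ((Z + 5) + Z) = -3 + ((5 + Z) + Z) = -3 + (5 + 2*Z) = 2 + 2*Z)
(2550 + 47) + E(k(-2)) = (2550 + 47) + (2 + 2*(-2/(-2))) = 2597 + (2 + 2*(-2*(-1/2))) = 2597 + (2 + 2*1) = 2597 + (2 + 2) = 2597 + 4 = 2601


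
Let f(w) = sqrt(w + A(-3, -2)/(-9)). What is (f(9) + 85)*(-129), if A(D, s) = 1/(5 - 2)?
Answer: -10965 - 473*sqrt(6)/3 ≈ -11351.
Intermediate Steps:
A(D, s) = 1/3
f(w) = sqrt(-1/27 + w) (f(w) = sqrt(w + (1/3)/(-9)) = sqrt(w + (1/3)*(-1/9)) = sqrt(w - 1/27) = sqrt(-1/27 + w))
(f(9) + 85)*(-129) = (sqrt(-3 + 81*9)/9 + 85)*(-129) = (sqrt(-3 + 729)/9 + 85)*(-129) = (sqrt(726)/9 + 85)*(-129) = ((11*sqrt(6))/9 + 85)*(-129) = (11*sqrt(6)/9 + 85)*(-129) = (85 + 11*sqrt(6)/9)*(-129) = -10965 - 473*sqrt(6)/3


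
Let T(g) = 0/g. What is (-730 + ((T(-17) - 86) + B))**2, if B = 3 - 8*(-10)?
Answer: 537289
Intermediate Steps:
T(g) = 0
B = 83 (B = 3 + 80 = 83)
(-730 + ((T(-17) - 86) + B))**2 = (-730 + ((0 - 86) + 83))**2 = (-730 + (-86 + 83))**2 = (-730 - 3)**2 = (-733)**2 = 537289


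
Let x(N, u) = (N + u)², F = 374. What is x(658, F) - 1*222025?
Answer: 842999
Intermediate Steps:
x(658, F) - 1*222025 = (658 + 374)² - 1*222025 = 1032² - 222025 = 1065024 - 222025 = 842999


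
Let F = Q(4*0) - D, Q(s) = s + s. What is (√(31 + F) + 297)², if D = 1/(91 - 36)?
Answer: 4853199/55 + 108*√23430/5 ≈ 91546.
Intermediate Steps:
Q(s) = 2*s
D = 1/55 ≈ 0.018182
F = -1/55 (F = 2*(4*0) - 1*1/55 = 2*0 - 1/55 = 0 - 1/55 = -1/55 ≈ -0.018182)
(√(31 + F) + 297)² = (√(31 - 1/55) + 297)² = (√(1704/55) + 297)² = (2*√23430/55 + 297)² = (297 + 2*√23430/55)²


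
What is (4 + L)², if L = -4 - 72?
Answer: 5184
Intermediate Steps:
L = -76
(4 + L)² = (4 - 76)² = (-72)² = 5184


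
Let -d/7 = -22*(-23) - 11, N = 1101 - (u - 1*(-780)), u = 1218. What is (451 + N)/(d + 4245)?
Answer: -223/390 ≈ -0.57179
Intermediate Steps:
N = -897 (N = 1101 - (1218 - 1*(-780)) = 1101 - (1218 + 780) = 1101 - 1*1998 = 1101 - 1998 = -897)
d = -3465 (d = -7*(-22*(-23) - 11) = -7*(506 - 11) = -7*495 = -3465)
(451 + N)/(d + 4245) = (451 - 897)/(-3465 + 4245) = -446/780 = -446*1/780 = -223/390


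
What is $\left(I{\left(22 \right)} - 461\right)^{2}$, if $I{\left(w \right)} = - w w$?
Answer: $893025$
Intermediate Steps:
$I{\left(w \right)} = - w^{2}$
$\left(I{\left(22 \right)} - 461\right)^{2} = \left(- 22^{2} - 461\right)^{2} = \left(\left(-1\right) 484 - 461\right)^{2} = \left(-484 - 461\right)^{2} = \left(-945\right)^{2} = 893025$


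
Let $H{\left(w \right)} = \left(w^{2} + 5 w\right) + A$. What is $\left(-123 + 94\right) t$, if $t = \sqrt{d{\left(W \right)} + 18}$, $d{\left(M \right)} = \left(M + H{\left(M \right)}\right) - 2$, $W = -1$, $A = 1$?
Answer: $- 58 \sqrt{3} \approx -100.46$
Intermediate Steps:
$H{\left(w \right)} = 1 + w^{2} + 5 w$ ($H{\left(w \right)} = \left(w^{2} + 5 w\right) + 1 = 1 + w^{2} + 5 w$)
$d{\left(M \right)} = -1 + M^{2} + 6 M$ ($d{\left(M \right)} = \left(M + \left(1 + M^{2} + 5 M\right)\right) - 2 = \left(1 + M^{2} + 6 M\right) - 2 = -1 + M^{2} + 6 M$)
$t = 2 \sqrt{3}$ ($t = \sqrt{\left(-1 + \left(-1\right)^{2} + 6 \left(-1\right)\right) + 18} = \sqrt{\left(-1 + 1 - 6\right) + 18} = \sqrt{-6 + 18} = \sqrt{12} = 2 \sqrt{3} \approx 3.4641$)
$\left(-123 + 94\right) t = \left(-123 + 94\right) 2 \sqrt{3} = - 29 \cdot 2 \sqrt{3} = - 58 \sqrt{3}$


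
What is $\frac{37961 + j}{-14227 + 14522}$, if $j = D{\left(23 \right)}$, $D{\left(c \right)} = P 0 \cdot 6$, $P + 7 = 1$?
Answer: $\frac{37961}{295} \approx 128.68$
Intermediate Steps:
$P = -6$ ($P = -7 + 1 = -6$)
$D{\left(c \right)} = 0$ ($D{\left(c \right)} = \left(-6\right) 0 \cdot 6 = 0 \cdot 6 = 0$)
$j = 0$
$\frac{37961 + j}{-14227 + 14522} = \frac{37961 + 0}{-14227 + 14522} = \frac{37961}{295}$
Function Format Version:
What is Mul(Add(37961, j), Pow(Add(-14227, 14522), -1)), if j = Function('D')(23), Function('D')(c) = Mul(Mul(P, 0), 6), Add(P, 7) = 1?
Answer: Rational(37961, 295) ≈ 128.68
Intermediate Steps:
P = -6 (P = Add(-7, 1) = -6)
Function('D')(c) = 0 (Function('D')(c) = Mul(Mul(-6, 0), 6) = Mul(0, 6) = 0)
j = 0
Mul(Add(37961, j), Pow(Add(-14227, 14522), -1)) = Mul(Add(37961, 0), Pow(Add(-14227, 14522), -1)) = Mul(37961, Pow(295, -1)) = Mul(37961, Rational(1, 295)) = Rational(37961, 295)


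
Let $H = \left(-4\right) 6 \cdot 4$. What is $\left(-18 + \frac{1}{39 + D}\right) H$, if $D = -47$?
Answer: $1740$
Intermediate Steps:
$H = -96$ ($H = \left(-24\right) 4 = -96$)
$\left(-18 + \frac{1}{39 + D}\right) H = \left(-18 + \frac{1}{39 - 47}\right) \left(-96\right) = \left(-18 + \frac{1}{-8}\right) \left(-96\right) = \left(-18 - \frac{1}{8}\right) \left(-96\right) = \left(- \frac{145}{8}\right) \left(-96\right) = 1740$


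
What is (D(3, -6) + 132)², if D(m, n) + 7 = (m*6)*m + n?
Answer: 29929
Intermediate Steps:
D(m, n) = -7 + n + 6*m² (D(m, n) = -7 + ((m*6)*m + n) = -7 + ((6*m)*m + n) = -7 + (6*m² + n) = -7 + (n + 6*m²) = -7 + n + 6*m²)
(D(3, -6) + 132)² = ((-7 - 6 + 6*3²) + 132)² = ((-7 - 6 + 6*9) + 132)² = ((-7 - 6 + 54) + 132)² = (41 + 132)² = 173² = 29929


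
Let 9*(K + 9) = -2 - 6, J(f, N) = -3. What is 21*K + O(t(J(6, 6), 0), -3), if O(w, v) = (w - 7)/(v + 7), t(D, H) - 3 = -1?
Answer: -2507/12 ≈ -208.92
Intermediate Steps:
t(D, H) = 2 (t(D, H) = 3 - 1 = 2)
K = -89/9 (K = -9 + (-2 - 6)/9 = -9 + (⅑)*(-8) = -9 - 8/9 = -89/9 ≈ -9.8889)
O(w, v) = (-7 + w)/(7 + v)
21*K + O(t(J(6, 6), 0), -3) = 21*(-89/9) + (-7 + 2)/(7 - 3) = -623/3 - 5/4 = -2507/12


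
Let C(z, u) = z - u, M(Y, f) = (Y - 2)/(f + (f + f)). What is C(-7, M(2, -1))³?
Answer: -343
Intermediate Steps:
M(Y, f) = (-2 + Y)/(3*f) (M(Y, f) = (-2 + Y)/(f + 2*f) = (-2 + Y)/((3*f)) = (-2 + Y)*(1/(3*f)) = (-2 + Y)/(3*f))
C(-7, M(2, -1))³ = (-7 - (-2 + 2)/(3*(-1)))³ = (-7 - (-1)*0/3)³ = (-7 - 1*0)³ = (-7 + 0)³ = (-7)³ = -343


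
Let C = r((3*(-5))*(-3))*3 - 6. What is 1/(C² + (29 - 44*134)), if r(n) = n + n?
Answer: 1/63829 ≈ 1.5667e-5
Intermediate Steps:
r(n) = 2*n
C = 264 (C = (2*((3*(-5))*(-3)))*3 - 6 = (2*(-15*(-3)))*3 - 6 = (2*45)*3 - 6 = 90*3 - 6 = 270 - 6 = 264)
1/(C² + (29 - 44*134)) = 1/(264² + (29 - 44*134)) = 1/(69696 + (29 - 5896)) = 1/(69696 - 5867) = 1/63829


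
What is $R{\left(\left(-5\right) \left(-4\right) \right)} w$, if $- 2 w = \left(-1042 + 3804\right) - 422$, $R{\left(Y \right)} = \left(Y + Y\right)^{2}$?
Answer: $-1872000$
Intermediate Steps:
$R{\left(Y \right)} = 4 Y^{2}$ ($R{\left(Y \right)} = \left(2 Y\right)^{2} = 4 Y^{2}$)
$w = -1170$ ($w = - \frac{\left(-1042 + 3804\right) - 422}{2} = - \frac{2762 - 422}{2} = \left(- \frac{1}{2}\right) 2340 = -1170$)
$R{\left(\left(-5\right) \left(-4\right) \right)} w = 4 \left(\left(-5\right) \left(-4\right)\right)^{2} \left(-1170\right) = 4 \cdot 20^{2} \left(-1170\right) = 4 \cdot 400 \left(-1170\right) = 1600 \left(-1170\right) = -1872000$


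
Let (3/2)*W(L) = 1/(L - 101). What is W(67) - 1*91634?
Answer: -4673335/51 ≈ -91634.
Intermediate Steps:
W(L) = 2/(3*(-101 + L)) (W(L) = 2/(3*(L - 101)) = 2/(3*(-101 + L)))
W(67) - 1*91634 = 2/(3*(-101 + 67)) - 1*91634 = (⅔)/(-34) - 91634 = (⅔)*(-1/34) - 91634 = -1/51 - 91634 = -4673335/51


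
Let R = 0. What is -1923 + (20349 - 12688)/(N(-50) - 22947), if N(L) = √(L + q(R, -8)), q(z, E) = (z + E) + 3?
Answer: -1012760030439/526564864 - 7661*I*√55/526564864 ≈ -1923.3 - 0.0001079*I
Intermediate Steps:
q(z, E) = 3 + E + z (q(z, E) = (E + z) + 3 = 3 + E + z)
N(L) = √(-5 + L) (N(L) = √(L + (3 - 8 + 0)) = √(L - 5) = √(-5 + L))
-1923 + (20349 - 12688)/(N(-50) - 22947) = -1923 + (20349 - 12688)/(√(-5 - 50) - 22947) = -1923 + 7661/(√(-55) - 22947) = -1923 + 7661/(I*√55 - 22947) = -1923 + 7661/(-22947 + I*√55)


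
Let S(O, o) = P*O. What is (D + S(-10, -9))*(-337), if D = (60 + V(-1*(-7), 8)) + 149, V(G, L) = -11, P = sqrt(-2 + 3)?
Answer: -63356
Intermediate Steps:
P = 1 (P = sqrt(1) = 1)
D = 198 (D = (60 - 11) + 149 = 49 + 149 = 198)
S(O, o) = O (S(O, o) = 1*O = O)
(D + S(-10, -9))*(-337) = (198 - 10)*(-337) = 188*(-337) = -63356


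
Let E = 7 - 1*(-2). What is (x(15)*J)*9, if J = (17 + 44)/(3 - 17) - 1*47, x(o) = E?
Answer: -58239/14 ≈ -4159.9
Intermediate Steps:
E = 9 (E = 7 + 2 = 9)
x(o) = 9
J = -719/14 (J = 61/(-14) - 47 = 61*(-1/14) - 47 = -61/14 - 47 = -719/14 ≈ -51.357)
(x(15)*J)*9 = (9*(-719/14))*9 = -6471/14*9 = -58239/14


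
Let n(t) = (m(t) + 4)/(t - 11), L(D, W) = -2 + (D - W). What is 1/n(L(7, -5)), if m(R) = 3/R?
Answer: -10/43 ≈ -0.23256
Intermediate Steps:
L(D, W) = -2 + D - W
n(t) = (4 + 3/t)/(-11 + t) (n(t) = (3/t + 4)/(t - 11) = (4 + 3/t)/(-11 + t))
1/n(L(7, -5)) = 1/((3 + 4*(-2 + 7 - 1*(-5)))/((-2 + 7 - 1*(-5))*(-11 + (-2 + 7 - 1*(-5))))) = 1/((3 + 4*(-2 + 7 + 5))/((-2 + 7 + 5)*(-11 + (-2 + 7 + 5)))) = 1/((3 + 4*10)/(10*(-11 + 10))) = 1/((⅒)*(3 + 40)/(-1)) = 1/((⅒)*(-1)*43) = 1/(-43/10) = -10/43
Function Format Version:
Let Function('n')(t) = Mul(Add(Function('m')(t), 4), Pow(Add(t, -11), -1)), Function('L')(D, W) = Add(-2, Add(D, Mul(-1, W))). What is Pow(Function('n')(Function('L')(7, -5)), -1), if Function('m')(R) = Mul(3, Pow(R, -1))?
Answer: Rational(-10, 43) ≈ -0.23256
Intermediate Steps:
Function('L')(D, W) = Add(-2, D, Mul(-1, W))
Function('n')(t) = Mul(Pow(Add(-11, t), -1), Add(4, Mul(3, Pow(t, -1)))) (Function('n')(t) = Mul(Add(Mul(3, Pow(t, -1)), 4), Pow(Add(t, -11), -1)) = Mul(Add(4, Mul(3, Pow(t, -1))), Pow(Add(-11, t), -1)) = Mul(Pow(Add(-11, t), -1), Add(4, Mul(3, Pow(t, -1)))))
Pow(Function('n')(Function('L')(7, -5)), -1) = Pow(Mul(Pow(Add(-2, 7, Mul(-1, -5)), -1), Pow(Add(-11, Add(-2, 7, Mul(-1, -5))), -1), Add(3, Mul(4, Add(-2, 7, Mul(-1, -5))))), -1) = Pow(Mul(Pow(Add(-2, 7, 5), -1), Pow(Add(-11, Add(-2, 7, 5)), -1), Add(3, Mul(4, Add(-2, 7, 5)))), -1) = Pow(Mul(Pow(10, -1), Pow(Add(-11, 10), -1), Add(3, Mul(4, 10))), -1) = Pow(Mul(Rational(1, 10), Pow(-1, -1), Add(3, 40)), -1) = Pow(Mul(Rational(1, 10), -1, 43), -1) = Pow(Rational(-43, 10), -1) = Rational(-10, 43)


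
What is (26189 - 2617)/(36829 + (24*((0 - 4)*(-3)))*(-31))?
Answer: 23572/27901 ≈ 0.84484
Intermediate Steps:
(26189 - 2617)/(36829 + (24*((0 - 4)*(-3)))*(-31)) = 23572/(36829 + (24*(-4*(-3)))*(-31)) = 23572/(36829 + (24*12)*(-31)) = 23572/(36829 + 288*(-31)) = 23572/(36829 - 8928) = 23572/27901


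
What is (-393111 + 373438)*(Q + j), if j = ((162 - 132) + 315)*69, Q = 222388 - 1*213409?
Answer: -644959632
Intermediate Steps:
Q = 8979 (Q = 222388 - 213409 = 8979)
j = 23805 (j = (30 + 315)*69 = 345*69 = 23805)
(-393111 + 373438)*(Q + j) = (-393111 + 373438)*(8979 + 23805) = -19673*32784 = -644959632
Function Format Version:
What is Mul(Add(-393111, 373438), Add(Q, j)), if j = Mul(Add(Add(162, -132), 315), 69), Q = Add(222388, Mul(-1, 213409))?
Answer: -644959632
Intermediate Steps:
Q = 8979 (Q = Add(222388, -213409) = 8979)
j = 23805 (j = Mul(Add(30, 315), 69) = Mul(345, 69) = 23805)
Mul(Add(-393111, 373438), Add(Q, j)) = Mul(Add(-393111, 373438), Add(8979, 23805)) = Mul(-19673, 32784) = -644959632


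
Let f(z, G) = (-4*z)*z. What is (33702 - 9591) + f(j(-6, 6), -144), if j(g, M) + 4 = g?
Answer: 23711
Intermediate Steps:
j(g, M) = -4 + g
f(z, G) = -4*z²
(33702 - 9591) + f(j(-6, 6), -144) = (33702 - 9591) - 4*(-4 - 6)² = 24111 - 4*(-10)² = 24111 - 4*100 = 24111 - 400 = 23711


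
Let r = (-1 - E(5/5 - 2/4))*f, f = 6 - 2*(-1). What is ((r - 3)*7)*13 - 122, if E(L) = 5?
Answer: -4763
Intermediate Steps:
f = 8 (f = 6 + 2 = 8)
r = -48 (r = (-1 - 1*5)*8 = (-1 - 5)*8 = -6*8 = -48)
((r - 3)*7)*13 - 122 = ((-48 - 3)*7)*13 - 122 = -51*7*13 - 122 = -357*13 - 122 = -4641 - 122 = -4763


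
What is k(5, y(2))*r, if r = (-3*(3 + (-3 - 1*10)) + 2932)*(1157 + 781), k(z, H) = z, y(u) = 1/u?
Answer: 28701780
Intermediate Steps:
y(u) = 1/u
r = 5740356 (r = (-3*(3 + (-3 - 10)) + 2932)*1938 = (-3*(3 - 13) + 2932)*1938 = (-3*(-10) + 2932)*1938 = (30 + 2932)*1938 = 2962*1938 = 5740356)
k(5, y(2))*r = 5*5740356 = 28701780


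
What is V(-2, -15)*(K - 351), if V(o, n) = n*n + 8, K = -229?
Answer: -135140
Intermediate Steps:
V(o, n) = 8 + n**2 (V(o, n) = n**2 + 8 = 8 + n**2)
V(-2, -15)*(K - 351) = (8 + (-15)**2)*(-229 - 351) = (8 + 225)*(-580) = 233*(-580) = -135140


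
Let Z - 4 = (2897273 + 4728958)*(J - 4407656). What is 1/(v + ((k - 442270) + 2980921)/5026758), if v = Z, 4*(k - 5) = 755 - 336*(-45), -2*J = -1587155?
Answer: -20107032/554185944171864466145 ≈ -3.6282e-14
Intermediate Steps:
J = 1587155/2 (J = -½*(-1587155) = 1587155/2 ≈ 7.9358e+5)
k = 15895/4 (k = 5 + (755 - 336*(-45))/4 = 5 + (755 + 15120)/4 = 5 + (¼)*15875 = 5 + 15875/4 = 15895/4 ≈ 3973.8)
Z = -55123594986259/2 (Z = 4 + (2897273 + 4728958)*(1587155/2 - 4407656) = 4 + 7626231*(-7228157/2) = 4 - 55123594986267/2 = -55123594986259/2 ≈ -2.7562e+13)
v = -55123594986259/2 ≈ -2.7562e+13
1/(v + ((k - 442270) + 2980921)/5026758) = 1/(-55123594986259/2 + ((15895/4 - 442270) + 2980921)/5026758) = 1/(-55123594986259/2 + (-1753185/4 + 2980921)*(1/5026758)) = 1/(-55123594986259/2 + (10170499/4)*(1/5026758)) = 1/(-55123594986259/2 + 10170499/20107032) = 1/(-554185944171864466145/20107032) = -20107032/554185944171864466145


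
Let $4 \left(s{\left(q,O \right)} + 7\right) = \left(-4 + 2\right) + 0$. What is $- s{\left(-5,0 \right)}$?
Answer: $\frac{15}{2} \approx 7.5$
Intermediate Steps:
$s{\left(q,O \right)} = - \frac{15}{2}$ ($s{\left(q,O \right)} = -7 + \frac{\left(-4 + 2\right) + 0}{4} = -7 + \frac{-2 + 0}{4} = -7 + \frac{1}{4} \left(-2\right) = -7 - \frac{1}{2} = - \frac{15}{2}$)
$- s{\left(-5,0 \right)} = \left(-1\right) \left(- \frac{15}{2}\right) = \frac{15}{2}$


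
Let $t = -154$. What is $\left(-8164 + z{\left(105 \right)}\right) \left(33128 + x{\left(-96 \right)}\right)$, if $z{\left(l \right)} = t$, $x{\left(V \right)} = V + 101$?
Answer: $-275600294$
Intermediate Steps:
$x{\left(V \right)} = 101 + V$
$z{\left(l \right)} = -154$
$\left(-8164 + z{\left(105 \right)}\right) \left(33128 + x{\left(-96 \right)}\right) = \left(-8164 - 154\right) \left(33128 + \left(101 - 96\right)\right) = - 8318 \left(33128 + 5\right) = \left(-8318\right) 33133 = -275600294$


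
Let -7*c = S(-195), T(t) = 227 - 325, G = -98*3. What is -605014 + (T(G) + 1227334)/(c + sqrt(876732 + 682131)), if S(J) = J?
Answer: -7698705422468/12724377 + 30067282*sqrt(173207)/12724377 ≈ -6.0405e+5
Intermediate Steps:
G = -294
T(t) = -98
c = 195/7 (c = -1/7*(-195) = 195/7 ≈ 27.857)
-605014 + (T(G) + 1227334)/(c + sqrt(876732 + 682131)) = -605014 + (-98 + 1227334)/(195/7 + sqrt(876732 + 682131)) = -605014 + 1227236/(195/7 + sqrt(1558863)) = -605014 + 1227236/(195/7 + 3*sqrt(173207))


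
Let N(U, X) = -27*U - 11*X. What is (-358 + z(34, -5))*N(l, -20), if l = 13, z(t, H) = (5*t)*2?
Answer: 2358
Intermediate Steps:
z(t, H) = 10*t
(-358 + z(34, -5))*N(l, -20) = (-358 + 10*34)*(-27*13 - 11*(-20)) = (-358 + 340)*(-351 + 220) = -18*(-131) = 2358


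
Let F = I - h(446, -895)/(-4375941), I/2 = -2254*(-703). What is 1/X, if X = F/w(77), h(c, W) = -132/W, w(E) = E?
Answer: 100522658005/4137256727629104 ≈ 2.4297e-5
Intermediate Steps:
I = 3169124 (I = 2*(-2254*(-703)) = 2*1584562 = 3169124)
F = 4137256727629104/1305489065 (F = 3169124 - (-132/(-895))/(-4375941) = 3169124 - (-132*(-1/895))*(-1)/4375941 = 3169124 - 132*(-1)/(895*4375941) = 3169124 - 1*(-44/1305489065) = 3169124 + 44/1305489065 = 4137256727629104/1305489065 ≈ 3.1691e+6)
X = 4137256727629104/100522658005 (X = (4137256727629104/1305489065)/77 = (4137256727629104/1305489065)*(1/77) = 4137256727629104/100522658005 ≈ 41157.)
1/X = 1/(4137256727629104/100522658005) = 100522658005/4137256727629104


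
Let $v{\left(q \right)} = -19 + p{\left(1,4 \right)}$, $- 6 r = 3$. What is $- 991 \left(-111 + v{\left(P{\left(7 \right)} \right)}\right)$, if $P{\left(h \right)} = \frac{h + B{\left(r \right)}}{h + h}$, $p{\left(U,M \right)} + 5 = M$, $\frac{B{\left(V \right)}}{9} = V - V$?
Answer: $129821$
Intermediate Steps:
$r = - \frac{1}{2}$ ($r = \left(- \frac{1}{6}\right) 3 = - \frac{1}{2} \approx -0.5$)
$B{\left(V \right)} = 0$ ($B{\left(V \right)} = 9 \left(V - V\right) = 9 \cdot 0 = 0$)
$p{\left(U,M \right)} = -5 + M$
$P{\left(h \right)} = \frac{1}{2}$ ($P{\left(h \right)} = \frac{h + 0}{h + h} = \frac{h}{2 h} = h \frac{1}{2 h} = \frac{1}{2}$)
$v{\left(q \right)} = -20$ ($v{\left(q \right)} = -19 + \left(-5 + 4\right) = -19 - 1 = -20$)
$- 991 \left(-111 + v{\left(P{\left(7 \right)} \right)}\right) = - 991 \left(-111 - 20\right) = \left(-991\right) \left(-131\right) = 129821$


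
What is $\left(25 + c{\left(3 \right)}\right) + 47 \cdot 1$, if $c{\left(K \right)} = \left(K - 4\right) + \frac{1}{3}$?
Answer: $\frac{214}{3} \approx 71.333$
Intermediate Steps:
$c{\left(K \right)} = - \frac{11}{3} + K$ ($c{\left(K \right)} = \left(-4 + K\right) + \frac{1}{3} = - \frac{11}{3} + K$)
$\left(25 + c{\left(3 \right)}\right) + 47 \cdot 1 = \left(25 + \left(- \frac{11}{3} + 3\right)\right) + 47 \cdot 1 = \left(25 - \frac{2}{3}\right) + 47 = \frac{73}{3} + 47 = \frac{214}{3}$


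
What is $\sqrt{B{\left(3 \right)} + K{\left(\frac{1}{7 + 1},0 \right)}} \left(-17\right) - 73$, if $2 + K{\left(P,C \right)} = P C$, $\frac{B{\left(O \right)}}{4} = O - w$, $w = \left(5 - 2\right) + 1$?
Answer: $-73 - 17 i \sqrt{6} \approx -73.0 - 41.641 i$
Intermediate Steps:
$w = 4$ ($w = 3 + 1 = 4$)
$B{\left(O \right)} = -16 + 4 O$ ($B{\left(O \right)} = 4 \left(O - 4\right) = 4 \left(-4 + O\right) = -16 + 4 O$)
$K{\left(P,C \right)} = -2 + C P$ ($K{\left(P,C \right)} = -2 + P C = -2 + C P$)
$\sqrt{B{\left(3 \right)} + K{\left(\frac{1}{7 + 1},0 \right)}} \left(-17\right) - 73 = \sqrt{\left(-16 + 4 \cdot 3\right) - \left(2 + \frac{0}{7 + 1}\right)} \left(-17\right) - 73 = \sqrt{\left(-16 + 12\right) - \left(2 + \frac{0}{8}\right)} \left(-17\right) - 73 = \sqrt{-4 + \left(-2 + 0 \cdot \frac{1}{8}\right)} \left(-17\right) - 73 = \sqrt{-4 + \left(-2 + 0\right)} \left(-17\right) - 73 = \sqrt{-4 - 2} \left(-17\right) - 73 = \sqrt{-6} \left(-17\right) - 73 = i \sqrt{6} \left(-17\right) - 73 = - 17 i \sqrt{6} - 73 = -73 - 17 i \sqrt{6}$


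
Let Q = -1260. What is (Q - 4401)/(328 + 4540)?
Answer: -5661/4868 ≈ -1.1629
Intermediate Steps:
(Q - 4401)/(328 + 4540) = (-1260 - 4401)/(328 + 4540) = -5661/4868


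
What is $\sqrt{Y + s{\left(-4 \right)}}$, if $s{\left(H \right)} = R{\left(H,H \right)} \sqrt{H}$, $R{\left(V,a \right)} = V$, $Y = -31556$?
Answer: $2 \sqrt{-7889 - 2 i} \approx 0.022517 - 177.64 i$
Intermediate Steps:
$s{\left(H \right)} = H^{\frac{3}{2}}$ ($s{\left(H \right)} = H \sqrt{H} = H^{\frac{3}{2}}$)
$\sqrt{Y + s{\left(-4 \right)}} = \sqrt{-31556 + \left(-4\right)^{\frac{3}{2}}} = \sqrt{-31556 - 8 i}$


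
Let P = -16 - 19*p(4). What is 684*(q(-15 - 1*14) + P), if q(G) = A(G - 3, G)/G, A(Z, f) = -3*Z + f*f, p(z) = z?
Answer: -2465820/29 ≈ -85028.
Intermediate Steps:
A(Z, f) = f² - 3*Z (A(Z, f) = -3*Z + f² = f² - 3*Z)
P = -92 (P = -16 - 19*4 = -16 - 76 = -92)
q(G) = (9 + G² - 3*G)/G (q(G) = (G² - 3*(G - 3))/G = (G² - 3*(-3 + G))/G = (G² + (9 - 3*G))/G = (9 + G² - 3*G)/G)
684*(q(-15 - 1*14) + P) = 684*((-3 + (-15 - 1*14) + 9/(-15 - 1*14)) - 92) = 684*((-3 + (-15 - 14) + 9/(-15 - 14)) - 92) = 684*((-3 - 29 + 9/(-29)) - 92) = 684*((-3 - 29 + 9*(-1/29)) - 92) = 684*((-3 - 29 - 9/29) - 92) = 684*(-937/29 - 92) = 684*(-3605/29) = -2465820/29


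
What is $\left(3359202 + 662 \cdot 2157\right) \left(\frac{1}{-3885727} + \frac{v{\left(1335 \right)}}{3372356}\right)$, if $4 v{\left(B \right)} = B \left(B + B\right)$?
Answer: $\frac{4144004059960756296}{3276013690703} \approx 1.265 \cdot 10^{6}$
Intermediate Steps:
$v{\left(B \right)} = \frac{B^{2}}{2}$ ($v{\left(B \right)} = \frac{B \left(B + B\right)}{4} = \frac{B 2 B}{4} = \frac{2 B^{2}}{4} = \frac{B^{2}}{2}$)
$\left(3359202 + 662 \cdot 2157\right) \left(\frac{1}{-3885727} + \frac{v{\left(1335 \right)}}{3372356}\right) = \left(3359202 + 662 \cdot 2157\right) \left(\frac{1}{-3885727} + \frac{\frac{1}{2} \cdot 1335^{2}}{3372356}\right) = \left(3359202 + 1427934\right) \left(- \frac{1}{3885727} + \frac{1}{2} \cdot 1782225 \cdot \frac{1}{3372356}\right) = 4787136 \left(- \frac{1}{3885727} + \frac{1782225}{2} \cdot \frac{1}{3372356}\right) = 4787136 \left(- \frac{1}{3885727} + \frac{1782225}{6744712}\right) = 4787136 \cdot \frac{6925233057863}{26208109525624} = \frac{4144004059960756296}{3276013690703}$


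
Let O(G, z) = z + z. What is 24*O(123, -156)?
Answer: -7488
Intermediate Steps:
O(G, z) = 2*z
24*O(123, -156) = 24*(2*(-156)) = 24*(-312) = -7488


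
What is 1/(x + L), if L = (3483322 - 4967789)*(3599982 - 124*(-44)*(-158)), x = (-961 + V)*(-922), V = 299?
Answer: -1/4064372060814 ≈ -2.4604e-13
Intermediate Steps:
x = 610364 (x = (-961 + 299)*(-922) = -662*(-922) = 610364)
L = -4064372671178 (L = -1484467*(3599982 + 5456*(-158)) = -1484467*(3599982 - 862048) = -1484467*2737934 = -4064372671178)
1/(x + L) = 1/(610364 - 4064372671178) = 1/(-4064372060814) = -1/4064372060814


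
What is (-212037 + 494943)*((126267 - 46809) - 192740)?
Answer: -32048157492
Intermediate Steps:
(-212037 + 494943)*((126267 - 46809) - 192740) = 282906*(79458 - 192740) = 282906*(-113282) = -32048157492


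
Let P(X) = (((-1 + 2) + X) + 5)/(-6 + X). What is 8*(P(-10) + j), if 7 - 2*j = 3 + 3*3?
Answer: -18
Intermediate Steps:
j = -5/2 (j = 7/2 - (3 + 3*3)/2 = 7/2 - (3 + 9)/2 = 7/2 - 1/2*12 = 7/2 - 6 = -5/2 ≈ -2.5000)
P(X) = (6 + X)/(-6 + X) (P(X) = ((1 + X) + 5)/(-6 + X) = (6 + X)/(-6 + X))
8*(P(-10) + j) = 8*((6 - 10)/(-6 - 10) - 5/2) = 8*(-4/(-16) - 5/2) = 8*(-1/16*(-4) - 5/2) = 8*(1/4 - 5/2) = 8*(-9/4) = -18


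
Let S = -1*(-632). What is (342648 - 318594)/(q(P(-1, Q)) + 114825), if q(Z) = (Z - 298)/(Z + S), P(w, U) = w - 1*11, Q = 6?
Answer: 48108/229649 ≈ 0.20948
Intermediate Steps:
S = 632
P(w, U) = -11 + w (P(w, U) = w - 11 = -11 + w)
q(Z) = (-298 + Z)/(632 + Z) (q(Z) = (Z - 298)/(Z + 632) = (-298 + Z)/(632 + Z))
(342648 - 318594)/(q(P(-1, Q)) + 114825) = (342648 - 318594)/((-298 + (-11 - 1))/(632 + (-11 - 1)) + 114825) = 24054/((-298 - 12)/(632 - 12) + 114825) = 24054/(-310/620 + 114825) = 24054/((1/620)*(-310) + 114825) = 24054/(-1/2 + 114825) = 24054/(229649/2) = 24054*(2/229649) = 48108/229649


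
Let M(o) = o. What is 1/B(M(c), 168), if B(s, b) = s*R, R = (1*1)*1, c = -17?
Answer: -1/17 ≈ -0.058824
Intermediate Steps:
R = 1 (R = 1*1 = 1)
B(s, b) = s (B(s, b) = s*1 = s)
1/B(M(c), 168) = 1/(-17) = -1/17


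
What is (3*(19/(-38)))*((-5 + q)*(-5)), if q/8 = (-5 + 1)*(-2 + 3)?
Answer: -555/2 ≈ -277.50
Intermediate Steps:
q = -32 (q = 8*((-5 + 1)*(-2 + 3)) = 8*(-4*1) = 8*(-4) = -32)
(3*(19/(-38)))*((-5 + q)*(-5)) = (3*(19/(-38)))*((-5 - 32)*(-5)) = (3*(19*(-1/38)))*(-37*(-5)) = (3*(-½))*185 = -3/2*185 = -555/2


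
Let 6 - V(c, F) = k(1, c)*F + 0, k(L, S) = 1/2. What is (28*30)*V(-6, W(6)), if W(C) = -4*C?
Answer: 15120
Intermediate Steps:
k(L, S) = ½
V(c, F) = 6 - F/2 (V(c, F) = 6 - (F/2 + 0) = 6 - F/2)
(28*30)*V(-6, W(6)) = (28*30)*(6 - (-2)*6) = 840*(6 - ½*(-24)) = 840*(6 + 12) = 840*18 = 15120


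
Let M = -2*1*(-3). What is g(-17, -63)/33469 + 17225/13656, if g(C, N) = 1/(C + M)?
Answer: 6341525119/5027579304 ≈ 1.2613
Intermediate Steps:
M = 6 (M = -2*(-3) = 6)
g(C, N) = 1/(6 + C) (g(C, N) = 1/(C + 6) = 1/(6 + C))
g(-17, -63)/33469 + 17225/13656 = 1/((6 - 17)*33469) + 17225/13656 = (1/33469)/(-11) + 17225*(1/13656) = -1/11*1/33469 + 17225/13656 = -1/368159 + 17225/13656 = 6341525119/5027579304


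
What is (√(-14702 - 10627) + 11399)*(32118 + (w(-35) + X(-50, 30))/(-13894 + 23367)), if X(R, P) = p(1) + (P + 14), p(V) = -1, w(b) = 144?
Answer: 3468191357399/9473 + 304254001*I*√25329/9473 ≈ 3.6611e+8 + 5.1116e+6*I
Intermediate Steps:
X(R, P) = 13 + P (X(R, P) = -1 + (P + 14) = -1 + (14 + P) = 13 + P)
(√(-14702 - 10627) + 11399)*(32118 + (w(-35) + X(-50, 30))/(-13894 + 23367)) = (√(-14702 - 10627) + 11399)*(32118 + (144 + (13 + 30))/(-13894 + 23367)) = (√(-25329) + 11399)*(32118 + (144 + 43)/9473) = (I*√25329 + 11399)*(32118 + 187*(1/9473)) = (11399 + I*√25329)*(32118 + 187/9473) = (11399 + I*√25329)*(304254001/9473) = 3468191357399/9473 + 304254001*I*√25329/9473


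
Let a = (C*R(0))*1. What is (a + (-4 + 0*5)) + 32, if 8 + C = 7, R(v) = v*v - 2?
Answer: 30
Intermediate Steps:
R(v) = -2 + v² (R(v) = v² - 2 = -2 + v²)
C = -1 (C = -8 + 7 = -1)
a = 2 (a = -(-2 + 0²)*1 = -(-2 + 0)*1 = -1*(-2)*1 = 2*1 = 2)
(a + (-4 + 0*5)) + 32 = (2 + (-4 + 0*5)) + 32 = (2 + (-4 + 0)) + 32 = (2 - 4) + 32 = -2 + 32 = 30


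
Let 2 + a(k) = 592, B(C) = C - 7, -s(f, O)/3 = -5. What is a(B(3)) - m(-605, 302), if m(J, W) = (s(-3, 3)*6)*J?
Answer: 55040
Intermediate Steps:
s(f, O) = 15 (s(f, O) = -3*(-5) = 15)
B(C) = -7 + C
a(k) = 590 (a(k) = -2 + 592 = 590)
m(J, W) = 90*J (m(J, W) = (15*6)*J = 90*J)
a(B(3)) - m(-605, 302) = 590 - 90*(-605) = 590 - 1*(-54450) = 590 + 54450 = 55040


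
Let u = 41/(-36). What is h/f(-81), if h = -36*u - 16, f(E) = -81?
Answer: -25/81 ≈ -0.30864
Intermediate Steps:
u = -41/36 (u = 41*(-1/36) = -41/36 ≈ -1.1389)
h = 25 (h = -36*(-41/36) - 16 = 41 - 16 = 25)
h/f(-81) = 25/(-81) = 25*(-1/81) = -25/81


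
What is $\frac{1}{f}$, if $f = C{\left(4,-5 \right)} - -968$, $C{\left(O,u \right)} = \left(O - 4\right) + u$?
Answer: $\frac{1}{963} \approx 0.0010384$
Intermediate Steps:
$C{\left(O,u \right)} = -4 + O + u$ ($C{\left(O,u \right)} = \left(-4 + O\right) + u = -4 + O + u$)
$f = 963$ ($f = \left(-4 + 4 - 5\right) - -968 = -5 + 968 = 963$)
$\frac{1}{f} = \frac{1}{963}$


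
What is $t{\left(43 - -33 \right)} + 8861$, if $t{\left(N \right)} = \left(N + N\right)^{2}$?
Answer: $31965$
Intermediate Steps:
$t{\left(N \right)} = 4 N^{2}$ ($t{\left(N \right)} = \left(2 N\right)^{2} = 4 N^{2}$)
$t{\left(43 - -33 \right)} + 8861 = 4 \left(43 - -33\right)^{2} + 8861 = 4 \left(43 + 33\right)^{2} + 8861 = 4 \cdot 76^{2} + 8861 = 4 \cdot 5776 + 8861 = 23104 + 8861 = 31965$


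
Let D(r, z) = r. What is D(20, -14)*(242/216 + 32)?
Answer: 17885/27 ≈ 662.41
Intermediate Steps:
D(20, -14)*(242/216 + 32) = 20*(242/216 + 32) = 20*(242*(1/216) + 32) = 20*(121/108 + 32) = 20*(3577/108) = 17885/27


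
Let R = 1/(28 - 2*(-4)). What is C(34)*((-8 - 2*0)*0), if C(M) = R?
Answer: 0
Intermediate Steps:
R = 1/36 (R = 1/(28 + 8) = 1/36 ≈ 0.027778)
C(M) = 1/36
C(34)*((-8 - 2*0)*0) = ((-8 - 2*0)*0)/36 = ((-8 + 0)*0)/36 = (-8*0)/36 = (1/36)*0 = 0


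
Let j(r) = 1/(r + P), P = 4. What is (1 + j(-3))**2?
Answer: 4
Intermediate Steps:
j(r) = 1/(4 + r) (j(r) = 1/(r + 4) = 1/(4 + r))
(1 + j(-3))**2 = (1 + 1/(4 - 3))**2 = (1 + 1/1)**2 = (1 + 1)**2 = 2**2 = 4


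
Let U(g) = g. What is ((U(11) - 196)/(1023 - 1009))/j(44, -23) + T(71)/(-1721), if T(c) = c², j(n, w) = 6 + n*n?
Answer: -137373093/46790548 ≈ -2.9359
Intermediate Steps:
j(n, w) = 6 + n²
((U(11) - 196)/(1023 - 1009))/j(44, -23) + T(71)/(-1721) = ((11 - 196)/(1023 - 1009))/(6 + 44²) + 71²/(-1721) = (-185/14)/(6 + 1936) + 5041*(-1/1721) = -185*1/14/1942 - 5041/1721 = -185/14*1/1942 - 5041/1721 = -185/27188 - 5041/1721 = -137373093/46790548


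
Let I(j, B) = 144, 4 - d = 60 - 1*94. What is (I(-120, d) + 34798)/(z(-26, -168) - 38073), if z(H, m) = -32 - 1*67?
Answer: -17471/19086 ≈ -0.91538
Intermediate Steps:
d = 38 (d = 4 - (60 - 1*94) = 4 - (60 - 94) = 4 - 1*(-34) = 4 + 34 = 38)
z(H, m) = -99 (z(H, m) = -32 - 67 = -99)
(I(-120, d) + 34798)/(z(-26, -168) - 38073) = (144 + 34798)/(-99 - 38073) = 34942/(-38172) = 34942*(-1/38172) = -17471/19086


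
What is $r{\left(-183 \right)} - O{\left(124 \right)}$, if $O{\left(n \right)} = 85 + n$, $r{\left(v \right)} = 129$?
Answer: $-80$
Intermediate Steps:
$r{\left(-183 \right)} - O{\left(124 \right)} = 129 - \left(85 + 124\right) = 129 - 209 = -80$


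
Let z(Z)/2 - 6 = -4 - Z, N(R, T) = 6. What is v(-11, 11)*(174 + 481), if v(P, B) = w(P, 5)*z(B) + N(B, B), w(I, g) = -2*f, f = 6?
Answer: 145410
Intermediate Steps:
z(Z) = 4 - 2*Z (z(Z) = 12 + 2*(-4 - Z) = 12 + (-8 - 2*Z) = 4 - 2*Z)
w(I, g) = -12 (w(I, g) = -2*6 = -12)
v(P, B) = -42 + 24*B (v(P, B) = -12*(4 - 2*B) + 6 = (-48 + 24*B) + 6 = -42 + 24*B)
v(-11, 11)*(174 + 481) = (-42 + 24*11)*(174 + 481) = (-42 + 264)*655 = 222*655 = 145410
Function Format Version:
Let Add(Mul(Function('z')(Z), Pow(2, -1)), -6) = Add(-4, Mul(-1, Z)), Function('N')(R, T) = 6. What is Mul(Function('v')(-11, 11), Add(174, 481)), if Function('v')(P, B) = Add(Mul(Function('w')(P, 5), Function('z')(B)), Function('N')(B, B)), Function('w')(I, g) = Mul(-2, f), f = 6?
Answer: 145410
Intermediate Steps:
Function('z')(Z) = Add(4, Mul(-2, Z)) (Function('z')(Z) = Add(12, Mul(2, Add(-4, Mul(-1, Z)))) = Add(12, Add(-8, Mul(-2, Z))) = Add(4, Mul(-2, Z)))
Function('w')(I, g) = -12 (Function('w')(I, g) = Mul(-2, 6) = -12)
Function('v')(P, B) = Add(-42, Mul(24, B)) (Function('v')(P, B) = Add(Mul(-12, Add(4, Mul(-2, B))), 6) = Add(Add(-48, Mul(24, B)), 6) = Add(-42, Mul(24, B)))
Mul(Function('v')(-11, 11), Add(174, 481)) = Mul(Add(-42, Mul(24, 11)), Add(174, 481)) = Mul(Add(-42, 264), 655) = Mul(222, 655) = 145410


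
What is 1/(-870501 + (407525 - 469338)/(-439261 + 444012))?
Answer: -4751/4135812064 ≈ -1.1487e-6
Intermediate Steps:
1/(-870501 + (407525 - 469338)/(-439261 + 444012)) = 1/(-870501 - 61813/4751) = 1/(-4135812064/4751) = -4751/4135812064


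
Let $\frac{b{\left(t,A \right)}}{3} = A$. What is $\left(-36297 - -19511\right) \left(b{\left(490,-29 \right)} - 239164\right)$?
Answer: $4016067286$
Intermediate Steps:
$b{\left(t,A \right)} = 3 A$
$\left(-36297 - -19511\right) \left(b{\left(490,-29 \right)} - 239164\right) = \left(-36297 - -19511\right) \left(3 \left(-29\right) - 239164\right) = \left(-36297 + \left(-102848 + 122359\right)\right) \left(-87 - 239164\right) = \left(-36297 + 19511\right) \left(-239251\right) = \left(-16786\right) \left(-239251\right) = 4016067286$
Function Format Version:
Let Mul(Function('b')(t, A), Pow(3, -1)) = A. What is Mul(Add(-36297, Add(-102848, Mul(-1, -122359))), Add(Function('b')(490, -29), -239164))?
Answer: 4016067286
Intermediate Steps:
Function('b')(t, A) = Mul(3, A)
Mul(Add(-36297, Add(-102848, Mul(-1, -122359))), Add(Function('b')(490, -29), -239164)) = Mul(Add(-36297, Add(-102848, Mul(-1, -122359))), Add(Mul(3, -29), -239164)) = Mul(Add(-36297, Add(-102848, 122359)), Add(-87, -239164)) = Mul(Add(-36297, 19511), -239251) = Mul(-16786, -239251) = 4016067286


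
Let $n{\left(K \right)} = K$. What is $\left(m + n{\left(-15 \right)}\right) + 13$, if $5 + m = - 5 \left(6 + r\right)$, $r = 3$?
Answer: $-52$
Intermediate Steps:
$m = -50$ ($m = -5 - 5 \left(6 + 3\right) = -5 - 45 = -50$)
$\left(m + n{\left(-15 \right)}\right) + 13 = \left(-50 - 15\right) + 13 = -65 + 13 = -52$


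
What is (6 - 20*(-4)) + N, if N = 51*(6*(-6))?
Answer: -1750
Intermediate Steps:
N = -1836 (N = 51*(-36) = -1836)
(6 - 20*(-4)) + N = (6 - 20*(-4)) - 1836 = (6 + 80) - 1836 = 86 - 1836 = -1750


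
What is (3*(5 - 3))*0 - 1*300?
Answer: -300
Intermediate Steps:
(3*(5 - 3))*0 - 1*300 = (3*2)*0 - 300 = 6*0 - 300 = 0 - 300 = -300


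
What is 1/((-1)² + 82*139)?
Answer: 1/11399 ≈ 8.7727e-5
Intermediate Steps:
1/((-1)² + 82*139) = 1/(1 + 11398) = 1/11399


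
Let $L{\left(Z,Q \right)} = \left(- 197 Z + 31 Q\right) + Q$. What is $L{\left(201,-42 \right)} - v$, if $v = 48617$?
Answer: $-89558$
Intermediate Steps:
$L{\left(Z,Q \right)} = - 197 Z + 32 Q$
$L{\left(201,-42 \right)} - v = \left(\left(-197\right) 201 + 32 \left(-42\right)\right) - 48617 = \left(-39597 - 1344\right) - 48617 = -40941 - 48617 = -89558$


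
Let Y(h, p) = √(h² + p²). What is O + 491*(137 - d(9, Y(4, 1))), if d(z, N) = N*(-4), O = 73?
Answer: 67340 + 1964*√17 ≈ 75438.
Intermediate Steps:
d(z, N) = -4*N
O + 491*(137 - d(9, Y(4, 1))) = 73 + 491*(137 - (-4)*√(4² + 1²)) = 73 + 491*(137 - (-4)*√(16 + 1)) = 73 + 491*(137 - (-4)*√17) = 73 + 491*(137 + 4*√17) = 73 + (67267 + 1964*√17) = 67340 + 1964*√17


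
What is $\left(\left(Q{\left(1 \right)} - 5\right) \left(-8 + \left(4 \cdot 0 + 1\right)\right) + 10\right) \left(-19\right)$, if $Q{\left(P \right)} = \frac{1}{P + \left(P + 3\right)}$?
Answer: $- \frac{4142}{5} \approx -828.4$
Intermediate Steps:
$Q{\left(P \right)} = \frac{1}{3 + 2 P}$ ($Q{\left(P \right)} = \frac{1}{P + \left(3 + P\right)} = \frac{1}{3 + 2 P}$)
$\left(\left(Q{\left(1 \right)} - 5\right) \left(-8 + \left(4 \cdot 0 + 1\right)\right) + 10\right) \left(-19\right) = \left(\left(\frac{1}{3 + 2 \cdot 1} - 5\right) \left(-8 + \left(4 \cdot 0 + 1\right)\right) + 10\right) \left(-19\right) = \left(\left(\frac{1}{3 + 2} - 5\right) \left(-8 + \left(0 + 1\right)\right) + 10\right) \left(-19\right) = \left(\left(\frac{1}{5} - 5\right) \left(-8 + 1\right) + 10\right) \left(-19\right) = \left(\left(\frac{1}{5} - 5\right) \left(-7\right) + 10\right) \left(-19\right) = \left(\left(- \frac{24}{5}\right) \left(-7\right) + 10\right) \left(-19\right) = \left(\frac{168}{5} + 10\right) \left(-19\right) = \frac{218}{5} \left(-19\right) = - \frac{4142}{5}$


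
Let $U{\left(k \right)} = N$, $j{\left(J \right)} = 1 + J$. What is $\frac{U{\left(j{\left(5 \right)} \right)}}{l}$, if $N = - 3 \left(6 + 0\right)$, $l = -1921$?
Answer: $\frac{18}{1921} \approx 0.0093701$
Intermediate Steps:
$N = -18$ ($N = \left(-3\right) 6 = -18$)
$U{\left(k \right)} = -18$
$\frac{U{\left(j{\left(5 \right)} \right)}}{l} = - \frac{18}{-1921} = \left(-18\right) \left(- \frac{1}{1921}\right) = \frac{18}{1921}$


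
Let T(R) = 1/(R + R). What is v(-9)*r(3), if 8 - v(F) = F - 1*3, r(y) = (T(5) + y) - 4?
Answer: -18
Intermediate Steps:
T(R) = 1/(2*R)
r(y) = -39/10 + y (r(y) = ((½)/5 + y) - 4 = ((½)*(⅕) + y) - 4 = (⅒ + y) - 4 = -39/10 + y)
v(F) = 11 - F (v(F) = 8 - (F - 1*3) = 8 - (F - 3) = 8 - (-3 + F) = 8 + (3 - F) = 11 - F)
v(-9)*r(3) = (11 - 1*(-9))*(-39/10 + 3) = (11 + 9)*(-9/10) = 20*(-9/10) = -18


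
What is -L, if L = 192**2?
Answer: -36864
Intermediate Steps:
L = 36864
-L = -1*36864 = -36864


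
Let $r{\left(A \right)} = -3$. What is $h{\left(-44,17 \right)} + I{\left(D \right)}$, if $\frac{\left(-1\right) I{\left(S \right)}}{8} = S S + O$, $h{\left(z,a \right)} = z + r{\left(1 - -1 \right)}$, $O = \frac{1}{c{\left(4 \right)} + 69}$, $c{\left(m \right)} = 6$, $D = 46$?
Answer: $- \frac{1273133}{75} \approx -16975.0$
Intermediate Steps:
$O = \frac{1}{75}$ ($O = \frac{1}{6 + 69} = \frac{1}{75} \approx 0.013333$)
$h{\left(z,a \right)} = -3 + z$ ($h{\left(z,a \right)} = z - 3 = -3 + z$)
$I{\left(S \right)} = - \frac{8}{75} - 8 S^{2}$ ($I{\left(S \right)} = - 8 \left(S S + \frac{1}{75}\right) = - 8 \left(S^{2} + \frac{1}{75}\right) = - 8 \left(\frac{1}{75} + S^{2}\right) = - \frac{8}{75} - 8 S^{2}$)
$h{\left(-44,17 \right)} + I{\left(D \right)} = \left(-3 - 44\right) - \left(\frac{8}{75} + 8 \cdot 46^{2}\right) = -47 - \frac{1269608}{75} = - \frac{1273133}{75}$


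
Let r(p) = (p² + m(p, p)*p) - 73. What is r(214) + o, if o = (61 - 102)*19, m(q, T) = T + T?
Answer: 136536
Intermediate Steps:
m(q, T) = 2*T
r(p) = -73 + 3*p² (r(p) = (p² + (2*p)*p) - 73 = (p² + 2*p²) - 73 = 3*p² - 73 = -73 + 3*p²)
o = -779 (o = -41*19 = -779)
r(214) + o = (-73 + 3*214²) - 779 = (-73 + 3*45796) - 779 = (-73 + 137388) - 779 = 137315 - 779 = 136536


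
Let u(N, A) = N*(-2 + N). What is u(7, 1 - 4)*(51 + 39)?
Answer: 3150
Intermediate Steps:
u(7, 1 - 4)*(51 + 39) = (7*(-2 + 7))*(51 + 39) = (7*5)*90 = 35*90 = 3150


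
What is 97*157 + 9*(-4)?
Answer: 15193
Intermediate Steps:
97*157 + 9*(-4) = 15229 - 36 = 15193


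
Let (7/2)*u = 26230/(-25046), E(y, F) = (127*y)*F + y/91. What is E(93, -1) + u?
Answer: -13458909274/1139593 ≈ -11810.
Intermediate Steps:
E(y, F) = y/91 + 127*F*y (E(y, F) = 127*F*y + y*(1/91) = 127*F*y + y/91 = y/91 + 127*F*y)
u = -26230/87661 (u = 2*(26230/(-25046))/7 = 2*(26230*(-1/25046))/7 = (2/7)*(-13115/12523) = -26230/87661 ≈ -0.29922)
E(93, -1) + u = (1/91)*93*(1 + 11557*(-1)) - 26230/87661 = (1/91)*93*(1 - 11557) - 26230/87661 = (1/91)*93*(-11556) - 26230/87661 = -1074708/91 - 26230/87661 = -13458909274/1139593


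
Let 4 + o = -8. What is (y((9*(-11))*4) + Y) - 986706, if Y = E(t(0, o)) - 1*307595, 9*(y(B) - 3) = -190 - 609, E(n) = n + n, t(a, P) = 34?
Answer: -11648869/9 ≈ -1.2943e+6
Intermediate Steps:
o = -12 (o = -4 - 8 = -12)
E(n) = 2*n
y(B) = -772/9 (y(B) = 3 + (-190 - 609)/9 = 3 + (⅑)*(-799) = 3 - 799/9 = -772/9)
Y = -307527 (Y = 2*34 - 1*307595 = 68 - 307595 = -307527)
(y((9*(-11))*4) + Y) - 986706 = (-772/9 - 307527) - 986706 = -2768515/9 - 986706 = -11648869/9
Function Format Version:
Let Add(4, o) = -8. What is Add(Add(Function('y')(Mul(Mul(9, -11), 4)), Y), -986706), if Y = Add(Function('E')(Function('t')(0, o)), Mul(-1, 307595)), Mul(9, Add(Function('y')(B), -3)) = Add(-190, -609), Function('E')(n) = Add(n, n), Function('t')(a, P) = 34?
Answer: Rational(-11648869, 9) ≈ -1.2943e+6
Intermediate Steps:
o = -12 (o = Add(-4, -8) = -12)
Function('E')(n) = Mul(2, n)
Function('y')(B) = Rational(-772, 9) (Function('y')(B) = Add(3, Mul(Rational(1, 9), Add(-190, -609))) = Add(3, Mul(Rational(1, 9), -799)) = Add(3, Rational(-799, 9)) = Rational(-772, 9))
Y = -307527 (Y = Add(Mul(2, 34), Mul(-1, 307595)) = Add(68, -307595) = -307527)
Add(Add(Function('y')(Mul(Mul(9, -11), 4)), Y), -986706) = Add(Add(Rational(-772, 9), -307527), -986706) = Add(Rational(-2768515, 9), -986706) = Rational(-11648869, 9)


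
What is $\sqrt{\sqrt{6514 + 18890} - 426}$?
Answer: $\sqrt{-426 + 2 \sqrt{6351}} \approx 16.328 i$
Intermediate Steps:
$\sqrt{\sqrt{6514 + 18890} - 426} = \sqrt{\sqrt{25404} - 426} = \sqrt{2 \sqrt{6351} - 426} = \sqrt{-426 + 2 \sqrt{6351}}$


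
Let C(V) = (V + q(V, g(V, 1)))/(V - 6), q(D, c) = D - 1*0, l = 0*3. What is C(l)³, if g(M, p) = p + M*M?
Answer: 0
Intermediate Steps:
g(M, p) = p + M²
l = 0
q(D, c) = D (q(D, c) = D + 0 = D)
C(V) = 2*V/(-6 + V) (C(V) = (V + V)/(V - 6) = (2*V)/(-6 + V) = 2*V/(-6 + V))
C(l)³ = (2*0/(-6 + 0))³ = (2*0/(-6))³ = (2*0*(-⅙))³ = 0³ = 0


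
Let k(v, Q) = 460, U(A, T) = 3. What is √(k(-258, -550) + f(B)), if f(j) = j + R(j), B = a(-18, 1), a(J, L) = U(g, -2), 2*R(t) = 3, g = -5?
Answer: √1858/2 ≈ 21.552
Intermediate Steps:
R(t) = 3/2 (R(t) = (½)*3 = 3/2)
a(J, L) = 3
B = 3
f(j) = 3/2 + j (f(j) = j + 3/2 = 3/2 + j)
√(k(-258, -550) + f(B)) = √(460 + (3/2 + 3)) = √(460 + 9/2) = √(929/2) = √1858/2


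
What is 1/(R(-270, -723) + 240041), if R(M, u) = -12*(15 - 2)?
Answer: 1/239885 ≈ 4.1687e-6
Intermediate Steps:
R(M, u) = -156 (R(M, u) = -12*13 = -156)
1/(R(-270, -723) + 240041) = 1/(-156 + 240041) = 1/239885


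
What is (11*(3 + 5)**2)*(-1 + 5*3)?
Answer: 9856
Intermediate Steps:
(11*(3 + 5)**2)*(-1 + 5*3) = (11*8**2)*(-1 + 15) = (11*64)*14 = 704*14 = 9856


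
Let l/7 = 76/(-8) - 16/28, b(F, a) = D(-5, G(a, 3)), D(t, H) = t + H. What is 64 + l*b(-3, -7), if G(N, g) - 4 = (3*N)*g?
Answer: 4576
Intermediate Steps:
G(N, g) = 4 + 3*N*g (G(N, g) = 4 + (3*N)*g = 4 + 3*N*g)
D(t, H) = H + t
b(F, a) = -1 + 9*a (b(F, a) = (4 + 3*a*3) - 5 = (4 + 9*a) - 5 = -1 + 9*a)
l = -141/2 (l = 7*(76/(-8) - 16/28) = 7*(76*(-⅛) - 16*1/28) = 7*(-19/2 - 4/7) = 7*(-141/14) = -141/2 ≈ -70.500)
64 + l*b(-3, -7) = 64 - 141*(-1 + 9*(-7))/2 = 64 - 141*(-1 - 63)/2 = 64 - 141/2*(-64) = 64 + 4512 = 4576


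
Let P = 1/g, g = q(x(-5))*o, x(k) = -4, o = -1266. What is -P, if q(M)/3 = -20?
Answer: -1/75960 ≈ -1.3165e-5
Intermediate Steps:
q(M) = -60 (q(M) = 3*(-20) = -60)
g = 75960 (g = -60*(-1266) = 75960)
P = 1/75960 ≈ 1.3165e-5
-P = -1*1/75960 = -1/75960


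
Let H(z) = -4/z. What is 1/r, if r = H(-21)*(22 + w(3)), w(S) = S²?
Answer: 21/124 ≈ 0.16935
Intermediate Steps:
r = 124/21 (r = (-4/(-21))*(22 + 3²) = (-4*(-1/21))*(22 + 9) = (4/21)*31 = 124/21 ≈ 5.9048)
1/r = 1/(124/21) = 21/124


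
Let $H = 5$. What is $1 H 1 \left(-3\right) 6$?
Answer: $-90$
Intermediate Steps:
$1 H 1 \left(-3\right) 6 = 1 \cdot 5 \cdot 1 \left(-3\right) 6 = 5 \left(\left(-3\right) 6\right) = 5 \left(-18\right) = -90$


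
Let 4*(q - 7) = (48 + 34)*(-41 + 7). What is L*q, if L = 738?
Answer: -509220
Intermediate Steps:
q = -690 (q = 7 + ((48 + 34)*(-41 + 7))/4 = 7 + (82*(-34))/4 = 7 + (¼)*(-2788) = 7 - 697 = -690)
L*q = 738*(-690) = -509220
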